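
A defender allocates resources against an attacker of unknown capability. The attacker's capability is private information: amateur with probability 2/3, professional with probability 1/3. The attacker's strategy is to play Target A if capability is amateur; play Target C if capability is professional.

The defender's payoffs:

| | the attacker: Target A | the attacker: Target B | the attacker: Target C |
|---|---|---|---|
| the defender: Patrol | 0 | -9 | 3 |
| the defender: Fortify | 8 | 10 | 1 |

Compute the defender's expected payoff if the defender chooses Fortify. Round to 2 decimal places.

Take the expectation over the attacker's capability, weighting each type's action by its prior probability.
E[Fortify] = 2/3·8 + 1/3·1 = 16/3 + 1/3 = 17/3

5.67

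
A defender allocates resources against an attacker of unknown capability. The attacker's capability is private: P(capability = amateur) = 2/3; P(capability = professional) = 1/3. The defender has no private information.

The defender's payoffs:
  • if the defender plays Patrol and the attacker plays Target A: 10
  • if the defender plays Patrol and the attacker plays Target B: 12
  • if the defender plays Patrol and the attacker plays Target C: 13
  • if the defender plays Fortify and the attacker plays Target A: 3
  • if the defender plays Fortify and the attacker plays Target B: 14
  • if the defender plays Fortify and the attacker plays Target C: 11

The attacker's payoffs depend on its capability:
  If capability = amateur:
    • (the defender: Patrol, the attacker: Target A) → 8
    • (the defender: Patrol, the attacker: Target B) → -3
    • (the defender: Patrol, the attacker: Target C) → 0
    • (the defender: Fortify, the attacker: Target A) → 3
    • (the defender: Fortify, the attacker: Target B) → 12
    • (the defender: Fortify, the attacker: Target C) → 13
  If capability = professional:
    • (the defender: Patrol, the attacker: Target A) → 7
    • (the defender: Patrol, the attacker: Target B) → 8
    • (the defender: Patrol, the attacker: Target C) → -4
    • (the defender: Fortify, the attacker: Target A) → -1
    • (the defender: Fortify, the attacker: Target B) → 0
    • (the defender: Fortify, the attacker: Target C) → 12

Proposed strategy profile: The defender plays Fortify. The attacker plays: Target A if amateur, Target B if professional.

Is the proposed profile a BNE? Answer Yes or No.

The defender plays Fortify: E[Fortify] = 2/3·(3) + 1/3·(14) = 20/3; E[Patrol] = 32/3. Not best-responding. ✗
The attacker (capability amateur), facing Fortify: Target A gives 3, Target B gives 12, Target C gives 13. Proposed Target A is not best — profitable deviation exists. ✗
The attacker (capability professional), facing Fortify: Target A gives -1, Target B gives 0, Target C gives 12. Proposed Target B is not best — profitable deviation exists. ✗

No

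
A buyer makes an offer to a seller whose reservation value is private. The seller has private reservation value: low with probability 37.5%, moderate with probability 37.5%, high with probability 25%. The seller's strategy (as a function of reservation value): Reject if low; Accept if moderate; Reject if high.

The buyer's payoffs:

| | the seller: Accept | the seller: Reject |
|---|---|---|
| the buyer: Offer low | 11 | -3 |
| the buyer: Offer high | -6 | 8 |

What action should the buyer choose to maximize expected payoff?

Offer high

E[Offer low] = 0.375·(-3) + 0.375·(11) + 0.25·(-3) = 2.25
E[Offer high] = 0.375·(8) + 0.375·(-6) + 0.25·(8) = 2.75
Best response: Offer high (2.75 is the largest).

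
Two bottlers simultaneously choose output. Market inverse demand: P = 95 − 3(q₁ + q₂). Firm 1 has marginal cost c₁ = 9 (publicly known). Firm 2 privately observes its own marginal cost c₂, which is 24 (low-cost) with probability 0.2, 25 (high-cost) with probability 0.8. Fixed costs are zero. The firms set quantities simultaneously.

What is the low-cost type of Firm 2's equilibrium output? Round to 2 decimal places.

6.18

Type-c best response for Firm 2: q₂(c) = (95 − c)/6 − q₁/2.
Firm 1 maximizes expected profit; its first-order condition is 95 − 6q₁ − 3E[q₂] − 9 = 0.
Substituting E[q₂] and solving: E[c₂] = 24.8, so q₁ = (95 − 2·9 + 24.8)/9 = 11.3111.
q₂(low-cost) = (95 − 24 − 3·11.3111)/6 = 6.17778.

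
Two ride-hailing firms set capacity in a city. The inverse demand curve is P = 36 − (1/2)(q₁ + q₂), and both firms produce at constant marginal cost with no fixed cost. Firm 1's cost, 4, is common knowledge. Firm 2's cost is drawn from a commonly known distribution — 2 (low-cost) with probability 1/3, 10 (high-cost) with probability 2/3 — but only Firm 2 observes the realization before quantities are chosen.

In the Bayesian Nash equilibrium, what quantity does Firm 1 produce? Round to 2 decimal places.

23.56

Type-c best response for Firm 2: q₂(c) = (36 − c) − q₁/2.
Firm 1 maximizes expected profit; its first-order condition is 36 − q₁ − (1/2)E[q₂] − 4 = 0.
Substituting E[q₂] and solving: E[c₂] = 7.33333, so q₁ = (36 − 2·4 + 7.33333)/(3/2) = 23.5556.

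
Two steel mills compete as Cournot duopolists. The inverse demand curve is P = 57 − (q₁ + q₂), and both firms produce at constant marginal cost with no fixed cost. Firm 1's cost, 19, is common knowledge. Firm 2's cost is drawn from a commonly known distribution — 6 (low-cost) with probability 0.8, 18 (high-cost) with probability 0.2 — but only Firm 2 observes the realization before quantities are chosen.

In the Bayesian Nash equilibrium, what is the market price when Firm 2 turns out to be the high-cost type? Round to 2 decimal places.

Firm 2 with cost c maximizes (57 − (q₁+q₂) − c)·q₂, giving q₂(c) = (57 − c − q₁)/2.
E[c₂] = 0.8·6 + 0.2·18 = 8.4
Firm 1's FOC against E[q₂] yields q₁ = (57 − 2·19 + E[c₂])/3 = (57 − 38 + 8.4)/3 = 9.13333.
q₂(high-cost) = 14.9333, so P = 57 − (9.13333 + 14.9333) = 32.9333.

32.93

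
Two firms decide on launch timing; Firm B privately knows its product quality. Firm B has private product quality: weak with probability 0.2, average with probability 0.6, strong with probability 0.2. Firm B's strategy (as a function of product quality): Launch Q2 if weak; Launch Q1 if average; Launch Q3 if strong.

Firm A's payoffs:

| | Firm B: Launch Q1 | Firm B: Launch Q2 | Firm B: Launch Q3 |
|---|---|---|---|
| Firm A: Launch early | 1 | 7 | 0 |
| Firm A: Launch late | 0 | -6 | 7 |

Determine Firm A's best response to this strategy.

Launch early

Compute Firm A's expected payoff for each action, taking the expectation over Firm B's type.
E[Launch early] = 0.2·(7) + 0.6·(1) + 0.2·(0) = 2
E[Launch late] = 0.2·(-6) + 0.6·(0) + 0.2·(7) = 0.2
Best response: Launch early (2 is the largest).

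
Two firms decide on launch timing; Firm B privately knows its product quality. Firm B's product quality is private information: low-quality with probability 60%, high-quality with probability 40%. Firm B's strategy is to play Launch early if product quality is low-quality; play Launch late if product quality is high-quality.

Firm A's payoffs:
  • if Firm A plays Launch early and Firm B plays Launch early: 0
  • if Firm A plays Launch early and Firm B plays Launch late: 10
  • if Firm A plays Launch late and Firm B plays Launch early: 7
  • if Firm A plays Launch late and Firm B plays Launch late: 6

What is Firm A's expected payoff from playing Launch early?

4

Take the expectation over Firm B's product quality, weighting each type's action by its prior probability.
E[Launch early] = 0.6·0 + 0.4·10 = 0 + 4 = 4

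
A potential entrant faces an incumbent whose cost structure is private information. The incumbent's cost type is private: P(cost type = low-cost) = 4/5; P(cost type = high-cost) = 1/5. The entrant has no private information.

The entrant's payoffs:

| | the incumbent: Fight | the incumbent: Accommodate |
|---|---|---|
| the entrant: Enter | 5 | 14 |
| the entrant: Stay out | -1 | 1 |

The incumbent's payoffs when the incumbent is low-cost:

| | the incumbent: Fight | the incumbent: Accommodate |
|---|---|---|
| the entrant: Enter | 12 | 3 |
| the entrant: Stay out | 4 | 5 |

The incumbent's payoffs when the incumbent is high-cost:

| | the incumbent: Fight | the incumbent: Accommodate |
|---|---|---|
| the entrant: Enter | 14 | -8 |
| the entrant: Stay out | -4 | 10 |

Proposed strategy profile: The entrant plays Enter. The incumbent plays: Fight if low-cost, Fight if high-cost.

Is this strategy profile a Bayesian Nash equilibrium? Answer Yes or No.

A profile is a BNE iff every type of every player is best-responding given beliefs about the other side.
The entrant plays Enter: E[Enter] = 4/5·(5) + 1/5·(5) = 5; E[Stay out] = -1. Best-responding. ✓
The incumbent (cost type low-cost), facing Enter: Fight gives 12, Accommodate gives 3. Proposed Fight is best. ✓
The incumbent (cost type high-cost), facing Enter: Fight gives 14, Accommodate gives -8. Proposed Fight is best. ✓

Yes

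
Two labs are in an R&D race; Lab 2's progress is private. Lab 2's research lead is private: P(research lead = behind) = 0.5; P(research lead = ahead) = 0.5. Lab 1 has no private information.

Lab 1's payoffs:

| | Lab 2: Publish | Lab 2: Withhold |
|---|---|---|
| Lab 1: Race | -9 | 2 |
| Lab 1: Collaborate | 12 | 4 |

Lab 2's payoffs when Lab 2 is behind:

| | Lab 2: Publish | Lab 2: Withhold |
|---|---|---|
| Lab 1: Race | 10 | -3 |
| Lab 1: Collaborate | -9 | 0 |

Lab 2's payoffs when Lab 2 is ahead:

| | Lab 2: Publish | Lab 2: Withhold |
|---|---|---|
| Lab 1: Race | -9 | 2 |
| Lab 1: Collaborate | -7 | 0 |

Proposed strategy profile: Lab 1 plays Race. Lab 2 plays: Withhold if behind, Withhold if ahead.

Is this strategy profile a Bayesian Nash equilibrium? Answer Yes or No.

No

Lab 1 plays Race: E[Race] = 0.5·(2) + 0.5·(2) = 2; E[Collaborate] = 4. Not best-responding. ✗
Lab 2 (research lead behind), facing Race: Publish gives 10, Withhold gives -3. Proposed Withhold is not best — profitable deviation exists. ✗
Lab 2 (research lead ahead), facing Race: Publish gives -9, Withhold gives 2. Proposed Withhold is best. ✓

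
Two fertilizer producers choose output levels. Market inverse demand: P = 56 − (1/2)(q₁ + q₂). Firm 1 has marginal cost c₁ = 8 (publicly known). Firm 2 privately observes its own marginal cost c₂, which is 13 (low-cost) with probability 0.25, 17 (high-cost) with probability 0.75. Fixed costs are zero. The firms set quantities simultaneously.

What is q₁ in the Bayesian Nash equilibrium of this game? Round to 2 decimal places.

Firm 2 with cost c maximizes (56 − (1/2)(q₁+q₂) − c)·q₂, giving q₂(c) = (56 − c − (1/2)q₁).
E[c₂] = 0.25·13 + 0.75·17 = 16
Firm 1's FOC against E[q₂] yields q₁ = (56 − 2·8 + E[c₂])/(3/2) = (56 − 16 + 16)/(3/2) = 37.3333.

37.33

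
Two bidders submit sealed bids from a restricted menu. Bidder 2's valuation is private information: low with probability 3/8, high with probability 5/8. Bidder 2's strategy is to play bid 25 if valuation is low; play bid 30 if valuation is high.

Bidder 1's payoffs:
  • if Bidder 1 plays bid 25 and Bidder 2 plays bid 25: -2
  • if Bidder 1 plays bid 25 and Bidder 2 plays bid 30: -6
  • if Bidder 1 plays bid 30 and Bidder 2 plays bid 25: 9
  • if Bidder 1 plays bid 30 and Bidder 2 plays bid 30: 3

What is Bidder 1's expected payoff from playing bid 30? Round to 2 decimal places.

5.25

E[bid 30] = 3/8·9 + 5/8·3 = 27/8 + 15/8 = 21/4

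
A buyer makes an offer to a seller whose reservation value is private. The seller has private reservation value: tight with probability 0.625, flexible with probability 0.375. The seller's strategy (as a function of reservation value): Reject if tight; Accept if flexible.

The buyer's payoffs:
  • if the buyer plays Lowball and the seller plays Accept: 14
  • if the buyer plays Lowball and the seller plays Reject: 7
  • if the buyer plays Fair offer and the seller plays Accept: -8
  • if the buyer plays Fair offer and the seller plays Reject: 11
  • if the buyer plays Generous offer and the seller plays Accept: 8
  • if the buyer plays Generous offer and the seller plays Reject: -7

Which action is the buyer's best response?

Lowball

E[Lowball] = 0.625·(7) + 0.375·(14) = 9.625
E[Fair offer] = 0.625·(11) + 0.375·(-8) = 3.875
E[Generous offer] = 0.625·(-7) + 0.375·(8) = -1.375
Best response: Lowball (9.625 is the largest).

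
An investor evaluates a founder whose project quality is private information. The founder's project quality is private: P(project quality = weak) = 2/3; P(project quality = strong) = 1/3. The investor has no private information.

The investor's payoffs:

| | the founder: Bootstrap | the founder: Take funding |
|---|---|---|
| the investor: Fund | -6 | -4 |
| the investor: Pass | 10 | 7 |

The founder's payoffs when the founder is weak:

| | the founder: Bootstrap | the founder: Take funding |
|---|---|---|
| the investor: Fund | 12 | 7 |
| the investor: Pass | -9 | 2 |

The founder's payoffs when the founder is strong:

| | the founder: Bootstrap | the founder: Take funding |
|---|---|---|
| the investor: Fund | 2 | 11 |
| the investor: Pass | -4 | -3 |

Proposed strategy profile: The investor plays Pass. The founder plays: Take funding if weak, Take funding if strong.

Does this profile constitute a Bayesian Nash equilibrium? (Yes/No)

Yes

The investor plays Pass: E[Pass] = 2/3·(7) + 1/3·(7) = 7; E[Fund] = -4. Best-responding. ✓
The founder (project quality weak), facing Pass: Bootstrap gives -9, Take funding gives 2. Proposed Take funding is best. ✓
The founder (project quality strong), facing Pass: Bootstrap gives -4, Take funding gives -3. Proposed Take funding is best. ✓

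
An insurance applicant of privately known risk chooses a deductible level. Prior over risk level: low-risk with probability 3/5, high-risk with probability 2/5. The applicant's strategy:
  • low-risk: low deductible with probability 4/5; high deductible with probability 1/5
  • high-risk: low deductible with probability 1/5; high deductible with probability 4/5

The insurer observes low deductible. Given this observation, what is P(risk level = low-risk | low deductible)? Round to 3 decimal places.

P(low deductible) = (3/5)·(4/5) + (2/5)·(1/5) = 14/25
P(low-risk | low deductible) = ((3/5)·(4/5)) / (14/25) = (12/25) / (14/25) = 6/7

0.857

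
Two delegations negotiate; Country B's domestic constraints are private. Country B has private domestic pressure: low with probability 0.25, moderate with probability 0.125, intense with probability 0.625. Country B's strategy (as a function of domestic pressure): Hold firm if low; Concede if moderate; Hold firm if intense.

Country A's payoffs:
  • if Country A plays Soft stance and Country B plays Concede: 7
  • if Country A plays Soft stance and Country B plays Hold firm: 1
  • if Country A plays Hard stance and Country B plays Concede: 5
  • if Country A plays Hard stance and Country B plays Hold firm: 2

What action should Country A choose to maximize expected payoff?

Hard stance

E[Soft stance] = 0.25·(1) + 0.125·(7) + 0.625·(1) = 1.75
E[Hard stance] = 0.25·(2) + 0.125·(5) + 0.625·(2) = 2.375
Best response: Hard stance (2.375 is the largest).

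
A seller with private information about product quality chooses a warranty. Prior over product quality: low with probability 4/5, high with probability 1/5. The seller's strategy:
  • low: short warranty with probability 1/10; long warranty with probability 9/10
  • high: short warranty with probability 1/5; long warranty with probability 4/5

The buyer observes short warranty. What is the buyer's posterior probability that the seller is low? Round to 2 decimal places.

P(short warranty) = (4/5)·(1/10) + (1/5)·(1/5) = 3/25
P(low | short warranty) = ((4/5)·(1/10)) / (3/25) = (2/25) / (3/25) = 2/3

0.67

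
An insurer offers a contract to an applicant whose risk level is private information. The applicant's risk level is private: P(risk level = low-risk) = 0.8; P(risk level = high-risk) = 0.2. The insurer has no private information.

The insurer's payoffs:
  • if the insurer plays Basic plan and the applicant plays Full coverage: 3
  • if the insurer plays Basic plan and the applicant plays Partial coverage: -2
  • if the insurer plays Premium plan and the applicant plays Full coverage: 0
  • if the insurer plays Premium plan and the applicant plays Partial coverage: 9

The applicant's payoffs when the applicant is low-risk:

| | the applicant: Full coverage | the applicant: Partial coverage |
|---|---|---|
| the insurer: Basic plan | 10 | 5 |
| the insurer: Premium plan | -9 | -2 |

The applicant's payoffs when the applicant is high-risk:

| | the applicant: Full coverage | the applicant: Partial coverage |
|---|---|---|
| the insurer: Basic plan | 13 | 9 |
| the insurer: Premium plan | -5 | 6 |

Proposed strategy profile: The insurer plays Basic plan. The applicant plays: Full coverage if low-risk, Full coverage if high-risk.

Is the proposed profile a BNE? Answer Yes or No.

The insurer plays Basic plan: E[Basic plan] = 0.8·(3) + 0.2·(3) = 3; E[Premium plan] = 0. Best-responding. ✓
The applicant (risk level low-risk), facing Basic plan: Full coverage gives 10, Partial coverage gives 5. Proposed Full coverage is best. ✓
The applicant (risk level high-risk), facing Basic plan: Full coverage gives 13, Partial coverage gives 9. Proposed Full coverage is best. ✓

Yes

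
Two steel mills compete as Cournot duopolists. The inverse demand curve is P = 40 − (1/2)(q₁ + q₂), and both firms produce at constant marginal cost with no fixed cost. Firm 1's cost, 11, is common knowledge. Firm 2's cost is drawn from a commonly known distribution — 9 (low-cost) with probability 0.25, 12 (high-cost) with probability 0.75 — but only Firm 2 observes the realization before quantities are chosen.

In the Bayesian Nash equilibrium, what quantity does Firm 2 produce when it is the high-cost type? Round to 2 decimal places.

18.25

Each type of Firm 2 best-responds to q₁; Firm 1 best-responds to the expected q₂ over Firm 2's types.
Firm 2 with cost c maximizes (40 − (1/2)(q₁+q₂) − c)·q₂, giving q₂(c) = (40 − c − (1/2)q₁).
E[c₂] = 0.25·9 + 0.75·12 = 11.25
Firm 1's FOC against E[q₂] yields q₁ = (40 − 2·11 + E[c₂])/(3/2) = (40 − 22 + 11.25)/(3/2) = 19.5.
q₂(high-cost) = (40 − 12 − (1/2)·19.5) = 18.25.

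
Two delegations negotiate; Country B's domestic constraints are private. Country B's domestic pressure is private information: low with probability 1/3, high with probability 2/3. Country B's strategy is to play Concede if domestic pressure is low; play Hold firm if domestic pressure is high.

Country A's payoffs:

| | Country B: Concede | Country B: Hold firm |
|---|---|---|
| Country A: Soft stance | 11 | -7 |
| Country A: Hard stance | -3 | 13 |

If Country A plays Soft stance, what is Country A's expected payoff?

Take the expectation over Country B's domestic pressure, weighting each type's action by its prior probability.
E[Soft stance] = 1/3·11 + 2/3·(-7) = 11/3 + (-14/3) = -1

-1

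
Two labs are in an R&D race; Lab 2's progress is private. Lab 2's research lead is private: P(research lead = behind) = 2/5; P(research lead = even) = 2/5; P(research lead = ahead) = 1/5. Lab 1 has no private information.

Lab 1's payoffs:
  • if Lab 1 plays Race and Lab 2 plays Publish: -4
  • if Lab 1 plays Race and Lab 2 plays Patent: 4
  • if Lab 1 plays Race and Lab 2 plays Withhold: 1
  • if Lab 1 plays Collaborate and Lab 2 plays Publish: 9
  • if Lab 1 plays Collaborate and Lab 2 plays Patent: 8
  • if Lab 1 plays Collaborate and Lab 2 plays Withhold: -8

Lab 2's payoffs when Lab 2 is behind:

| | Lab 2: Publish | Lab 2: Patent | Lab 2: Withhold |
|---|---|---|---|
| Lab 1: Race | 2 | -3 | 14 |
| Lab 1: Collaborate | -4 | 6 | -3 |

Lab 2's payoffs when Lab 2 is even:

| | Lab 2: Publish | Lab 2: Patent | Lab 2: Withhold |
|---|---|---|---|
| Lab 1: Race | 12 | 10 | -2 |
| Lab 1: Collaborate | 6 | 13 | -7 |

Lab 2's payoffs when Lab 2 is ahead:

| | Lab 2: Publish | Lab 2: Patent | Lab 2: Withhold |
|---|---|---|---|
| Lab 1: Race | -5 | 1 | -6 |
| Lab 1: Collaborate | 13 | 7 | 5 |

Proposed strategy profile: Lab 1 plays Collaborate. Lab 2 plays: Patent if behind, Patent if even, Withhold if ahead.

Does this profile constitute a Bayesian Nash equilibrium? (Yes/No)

No

Lab 1 plays Collaborate: E[Collaborate] = 2/5·(8) + 2/5·(8) + 1/5·(-8) = 24/5; E[Race] = 17/5. Best-responding. ✓
Lab 2 (research lead behind), facing Collaborate: Publish gives -4, Patent gives 6, Withhold gives -3. Proposed Patent is best. ✓
Lab 2 (research lead even), facing Collaborate: Publish gives 6, Patent gives 13, Withhold gives -7. Proposed Patent is best. ✓
Lab 2 (research lead ahead), facing Collaborate: Publish gives 13, Patent gives 7, Withhold gives 5. Proposed Withhold is not best — profitable deviation exists. ✗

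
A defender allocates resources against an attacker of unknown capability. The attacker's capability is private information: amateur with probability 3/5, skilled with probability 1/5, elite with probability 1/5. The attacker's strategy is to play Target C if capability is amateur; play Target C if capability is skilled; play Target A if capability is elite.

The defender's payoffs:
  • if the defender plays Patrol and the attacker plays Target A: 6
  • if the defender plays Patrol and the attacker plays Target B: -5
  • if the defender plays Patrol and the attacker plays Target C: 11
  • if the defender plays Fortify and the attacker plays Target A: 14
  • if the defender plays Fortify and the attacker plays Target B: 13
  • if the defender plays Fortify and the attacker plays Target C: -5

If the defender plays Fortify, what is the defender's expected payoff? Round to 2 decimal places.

Take the expectation over the attacker's capability, weighting each type's action by its prior probability.
E[Fortify] = 3/5·(-5) + 1/5·(-5) + 1/5·14 = (-3) + (-1) + 14/5 = -6/5

-1.20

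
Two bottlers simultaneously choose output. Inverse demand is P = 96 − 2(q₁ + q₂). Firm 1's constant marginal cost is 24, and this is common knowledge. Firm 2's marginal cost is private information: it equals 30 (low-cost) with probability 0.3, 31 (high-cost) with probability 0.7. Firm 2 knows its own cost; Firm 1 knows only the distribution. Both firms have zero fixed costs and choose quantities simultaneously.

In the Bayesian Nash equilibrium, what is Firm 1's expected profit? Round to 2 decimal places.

Type-c best response for Firm 2: q₂(c) = (96 − c)/4 − q₁/2.
Firm 1 maximizes expected profit; its first-order condition is 96 − 4q₁ − 2E[q₂] − 24 = 0.
Substituting E[q₂] and solving: E[c₂] = 30.7, so q₁ = (96 − 2·24 + 30.7)/6 = 13.1167.
E[P] = 96 − 2·(q₁ + E[q₂]) = 50.2333; Firm 1's expected profit = (E[P] − 24)·q₁ = (50.2333 − 24)·13.1167 = 344.094.

344.09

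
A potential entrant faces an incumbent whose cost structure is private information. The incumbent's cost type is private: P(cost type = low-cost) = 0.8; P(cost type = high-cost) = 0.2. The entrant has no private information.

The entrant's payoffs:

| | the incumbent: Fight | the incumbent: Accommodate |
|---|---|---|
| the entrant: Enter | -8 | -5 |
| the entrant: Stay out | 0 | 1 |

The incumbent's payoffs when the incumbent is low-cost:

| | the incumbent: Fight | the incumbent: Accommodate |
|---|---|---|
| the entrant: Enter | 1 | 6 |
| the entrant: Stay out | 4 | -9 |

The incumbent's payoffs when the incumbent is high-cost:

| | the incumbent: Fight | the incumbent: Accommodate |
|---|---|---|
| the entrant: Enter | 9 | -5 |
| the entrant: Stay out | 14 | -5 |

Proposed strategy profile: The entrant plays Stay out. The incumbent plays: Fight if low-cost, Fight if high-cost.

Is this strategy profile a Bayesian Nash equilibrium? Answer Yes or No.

The entrant plays Stay out: E[Stay out] = 0.8·(0) + 0.2·(0) = 0; E[Enter] = -8. Best-responding. ✓
The incumbent (cost type low-cost), facing Stay out: Fight gives 4, Accommodate gives -9. Proposed Fight is best. ✓
The incumbent (cost type high-cost), facing Stay out: Fight gives 14, Accommodate gives -5. Proposed Fight is best. ✓

Yes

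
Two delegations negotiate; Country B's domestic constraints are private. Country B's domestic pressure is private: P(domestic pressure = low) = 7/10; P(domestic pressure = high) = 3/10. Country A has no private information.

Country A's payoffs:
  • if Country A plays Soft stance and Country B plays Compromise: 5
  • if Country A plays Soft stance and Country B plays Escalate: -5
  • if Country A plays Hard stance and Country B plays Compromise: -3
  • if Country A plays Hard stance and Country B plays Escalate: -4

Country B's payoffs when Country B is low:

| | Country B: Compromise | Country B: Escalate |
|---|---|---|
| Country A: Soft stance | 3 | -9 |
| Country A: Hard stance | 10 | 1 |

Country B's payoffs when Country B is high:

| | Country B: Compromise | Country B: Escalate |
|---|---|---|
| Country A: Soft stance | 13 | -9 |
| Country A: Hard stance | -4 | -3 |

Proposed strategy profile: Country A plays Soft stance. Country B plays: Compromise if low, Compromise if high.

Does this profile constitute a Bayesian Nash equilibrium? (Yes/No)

A profile is a BNE iff every type of every player is best-responding given beliefs about the other side.
Country A plays Soft stance: E[Soft stance] = 7/10·(5) + 3/10·(5) = 5; E[Hard stance] = -3. Best-responding. ✓
Country B (domestic pressure low), facing Soft stance: Compromise gives 3, Escalate gives -9. Proposed Compromise is best. ✓
Country B (domestic pressure high), facing Soft stance: Compromise gives 13, Escalate gives -9. Proposed Compromise is best. ✓

Yes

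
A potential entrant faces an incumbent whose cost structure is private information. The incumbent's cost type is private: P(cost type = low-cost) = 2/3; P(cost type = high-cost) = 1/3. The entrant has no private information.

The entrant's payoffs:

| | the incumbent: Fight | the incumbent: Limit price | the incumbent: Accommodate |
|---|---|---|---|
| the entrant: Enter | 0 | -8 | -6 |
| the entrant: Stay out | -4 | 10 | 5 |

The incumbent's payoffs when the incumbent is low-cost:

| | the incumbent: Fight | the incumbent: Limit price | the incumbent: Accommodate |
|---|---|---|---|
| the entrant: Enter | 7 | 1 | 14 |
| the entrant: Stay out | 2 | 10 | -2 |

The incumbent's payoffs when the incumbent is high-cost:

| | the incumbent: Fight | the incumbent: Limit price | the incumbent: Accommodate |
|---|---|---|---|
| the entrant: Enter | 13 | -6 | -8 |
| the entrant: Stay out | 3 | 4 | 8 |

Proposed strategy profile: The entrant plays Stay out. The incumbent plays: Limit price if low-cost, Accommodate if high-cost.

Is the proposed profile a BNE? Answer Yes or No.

The entrant plays Stay out: E[Stay out] = 2/3·(10) + 1/3·(5) = 25/3; E[Enter] = -22/3. Best-responding. ✓
The incumbent (cost type low-cost), facing Stay out: Fight gives 2, Limit price gives 10, Accommodate gives -2. Proposed Limit price is best. ✓
The incumbent (cost type high-cost), facing Stay out: Fight gives 3, Limit price gives 4, Accommodate gives 8. Proposed Accommodate is best. ✓

Yes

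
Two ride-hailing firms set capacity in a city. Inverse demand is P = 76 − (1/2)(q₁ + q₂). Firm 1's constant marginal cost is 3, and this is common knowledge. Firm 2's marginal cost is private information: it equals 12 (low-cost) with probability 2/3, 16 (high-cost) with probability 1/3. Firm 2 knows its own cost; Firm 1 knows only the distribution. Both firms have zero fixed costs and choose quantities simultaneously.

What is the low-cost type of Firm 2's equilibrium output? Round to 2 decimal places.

Type-c best response for Firm 2: q₂(c) = (76 − c) − q₁/2.
Firm 1 maximizes expected profit; its first-order condition is 76 − q₁ − (1/2)E[q₂] − 3 = 0.
Substituting E[q₂] and solving: E[c₂] = 13.3333, so q₁ = (76 − 2·3 + 13.3333)/(3/2) = 55.5556.
q₂(low-cost) = (76 − 12 − (1/2)·55.5556) = 36.2222.

36.22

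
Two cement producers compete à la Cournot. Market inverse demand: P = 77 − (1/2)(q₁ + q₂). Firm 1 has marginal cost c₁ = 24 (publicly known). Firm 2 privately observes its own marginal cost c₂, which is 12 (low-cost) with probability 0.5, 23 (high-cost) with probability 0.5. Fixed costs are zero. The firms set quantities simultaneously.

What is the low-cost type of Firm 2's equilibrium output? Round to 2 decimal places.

Firm 2 with cost c maximizes (77 − (1/2)(q₁+q₂) − c)·q₂, giving q₂(c) = (77 − c − (1/2)q₁).
E[c₂] = 0.5·12 + 0.5·23 = 17.5
Firm 1's FOC against E[q₂] yields q₁ = (77 − 2·24 + E[c₂])/(3/2) = (77 − 48 + 17.5)/(3/2) = 31.
q₂(low-cost) = (77 − 12 − (1/2)·31) = 49.5.

49.50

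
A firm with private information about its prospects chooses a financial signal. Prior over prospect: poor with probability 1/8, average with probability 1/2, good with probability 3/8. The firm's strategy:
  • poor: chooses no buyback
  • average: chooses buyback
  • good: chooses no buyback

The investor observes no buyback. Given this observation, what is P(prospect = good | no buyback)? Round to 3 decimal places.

P(no buyback) = (1/8)·1 + (1/2)·0 + (3/8)·1 = 1/2
P(good | no buyback) = ((3/8)·1) / (1/2) = (3/8) / (1/2) = 3/4

0.750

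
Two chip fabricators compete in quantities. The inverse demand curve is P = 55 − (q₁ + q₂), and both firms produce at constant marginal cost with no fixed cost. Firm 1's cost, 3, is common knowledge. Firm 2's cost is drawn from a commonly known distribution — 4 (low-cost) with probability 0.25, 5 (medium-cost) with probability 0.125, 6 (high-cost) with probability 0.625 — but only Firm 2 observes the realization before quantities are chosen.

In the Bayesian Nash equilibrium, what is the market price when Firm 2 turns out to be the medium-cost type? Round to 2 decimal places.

Firm 2 with cost c maximizes (55 − (q₁+q₂) − c)·q₂, giving q₂(c) = (55 − c − q₁)/2.
E[c₂] = 0.25·4 + 0.125·5 + 0.625·6 = 5.375
Firm 1's FOC against E[q₂] yields q₁ = (55 − 2·3 + E[c₂])/3 = (55 − 6 + 5.375)/3 = 18.125.
q₂(medium-cost) = 15.9375, so P = 55 − (18.125 + 15.9375) = 20.9375.

20.94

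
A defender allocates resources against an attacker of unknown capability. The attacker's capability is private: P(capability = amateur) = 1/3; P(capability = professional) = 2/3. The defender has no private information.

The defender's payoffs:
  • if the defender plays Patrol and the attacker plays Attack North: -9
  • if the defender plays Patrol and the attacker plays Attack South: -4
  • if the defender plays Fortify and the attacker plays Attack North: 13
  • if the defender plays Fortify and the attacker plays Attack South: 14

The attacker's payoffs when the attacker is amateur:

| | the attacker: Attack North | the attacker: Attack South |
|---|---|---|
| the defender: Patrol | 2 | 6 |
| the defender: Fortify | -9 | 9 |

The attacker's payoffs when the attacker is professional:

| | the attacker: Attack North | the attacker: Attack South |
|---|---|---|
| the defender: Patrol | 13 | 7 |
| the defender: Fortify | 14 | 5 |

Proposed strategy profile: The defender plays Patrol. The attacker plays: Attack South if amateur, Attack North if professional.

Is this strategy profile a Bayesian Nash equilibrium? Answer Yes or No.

A profile is a BNE iff every type of every player is best-responding given beliefs about the other side.
The defender plays Patrol: E[Patrol] = 1/3·(-4) + 2/3·(-9) = -22/3; E[Fortify] = 40/3. Not best-responding. ✗
The attacker (capability amateur), facing Patrol: Attack North gives 2, Attack South gives 6. Proposed Attack South is best. ✓
The attacker (capability professional), facing Patrol: Attack North gives 13, Attack South gives 7. Proposed Attack North is best. ✓

No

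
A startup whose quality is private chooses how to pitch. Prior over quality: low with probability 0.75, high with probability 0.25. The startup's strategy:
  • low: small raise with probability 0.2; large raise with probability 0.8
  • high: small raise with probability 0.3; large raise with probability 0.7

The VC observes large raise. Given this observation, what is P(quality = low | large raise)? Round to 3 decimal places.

Apply Bayes' rule using the sender's strategy as the likelihood.
P(large raise) = 0.75·0.8 + 0.25·0.7 = 0.775
P(low | large raise) = (0.75·0.8) / 0.775 = 0.6 / 0.775 = 0.774194

0.774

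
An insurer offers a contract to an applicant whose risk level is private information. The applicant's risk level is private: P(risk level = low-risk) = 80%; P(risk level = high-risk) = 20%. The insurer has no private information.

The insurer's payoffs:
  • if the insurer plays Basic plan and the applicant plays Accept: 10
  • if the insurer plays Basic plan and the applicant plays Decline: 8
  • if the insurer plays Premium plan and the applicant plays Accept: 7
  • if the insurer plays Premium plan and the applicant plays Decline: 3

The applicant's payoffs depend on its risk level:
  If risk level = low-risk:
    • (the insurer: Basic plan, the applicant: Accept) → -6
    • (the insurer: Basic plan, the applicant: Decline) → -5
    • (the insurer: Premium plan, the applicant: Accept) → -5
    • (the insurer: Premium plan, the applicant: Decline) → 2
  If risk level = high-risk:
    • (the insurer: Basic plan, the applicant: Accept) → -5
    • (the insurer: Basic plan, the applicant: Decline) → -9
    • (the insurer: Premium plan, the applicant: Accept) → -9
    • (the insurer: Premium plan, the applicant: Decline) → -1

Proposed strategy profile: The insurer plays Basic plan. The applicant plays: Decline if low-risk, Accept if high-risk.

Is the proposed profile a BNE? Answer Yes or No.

Yes

A profile is a BNE iff every type of every player is best-responding given beliefs about the other side.
The insurer plays Basic plan: E[Basic plan] = 0.8·(8) + 0.2·(10) = 8.4; E[Premium plan] = 3.8. Best-responding. ✓
The applicant (risk level low-risk), facing Basic plan: Accept gives -6, Decline gives -5. Proposed Decline is best. ✓
The applicant (risk level high-risk), facing Basic plan: Accept gives -5, Decline gives -9. Proposed Accept is best. ✓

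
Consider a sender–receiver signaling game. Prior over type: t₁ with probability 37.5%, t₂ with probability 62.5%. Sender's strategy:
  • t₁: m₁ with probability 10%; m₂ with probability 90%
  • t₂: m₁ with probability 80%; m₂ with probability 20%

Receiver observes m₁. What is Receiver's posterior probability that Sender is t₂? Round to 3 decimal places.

Apply Bayes' rule using the sender's strategy as the likelihood.
P(m₁) = 0.375·0.1 + 0.625·0.8 = 0.5375
P(t₂ | m₁) = (0.625·0.8) / 0.5375 = 0.5 / 0.5375 = 0.930233

0.930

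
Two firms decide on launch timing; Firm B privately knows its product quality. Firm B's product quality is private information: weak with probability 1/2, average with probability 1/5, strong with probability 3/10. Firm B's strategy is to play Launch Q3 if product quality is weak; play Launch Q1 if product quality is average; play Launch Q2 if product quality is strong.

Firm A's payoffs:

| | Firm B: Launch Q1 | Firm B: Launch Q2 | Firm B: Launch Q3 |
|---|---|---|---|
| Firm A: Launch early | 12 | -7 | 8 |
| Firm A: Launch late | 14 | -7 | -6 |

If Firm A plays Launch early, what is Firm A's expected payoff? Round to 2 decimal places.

Take the expectation over Firm B's product quality, weighting each type's action by its prior probability.
E[Launch early] = 1/2·8 + 1/5·12 + 3/10·(-7) = 4 + 12/5 + (-21/10) = 43/10

4.30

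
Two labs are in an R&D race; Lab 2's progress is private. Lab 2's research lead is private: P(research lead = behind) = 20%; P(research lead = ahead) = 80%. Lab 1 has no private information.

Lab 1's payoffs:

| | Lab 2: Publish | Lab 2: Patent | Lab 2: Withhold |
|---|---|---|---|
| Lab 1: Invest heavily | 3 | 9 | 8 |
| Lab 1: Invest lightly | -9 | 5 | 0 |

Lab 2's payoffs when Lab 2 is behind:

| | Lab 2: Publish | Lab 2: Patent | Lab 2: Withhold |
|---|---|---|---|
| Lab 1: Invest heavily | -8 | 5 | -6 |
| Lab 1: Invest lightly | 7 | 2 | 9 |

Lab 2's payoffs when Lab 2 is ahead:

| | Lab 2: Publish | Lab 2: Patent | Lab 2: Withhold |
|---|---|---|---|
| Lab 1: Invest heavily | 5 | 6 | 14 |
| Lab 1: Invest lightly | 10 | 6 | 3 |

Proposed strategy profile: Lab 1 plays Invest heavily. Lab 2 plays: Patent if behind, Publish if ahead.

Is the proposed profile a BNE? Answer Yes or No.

No

Lab 1 plays Invest heavily: E[Invest heavily] = 0.2·(9) + 0.8·(3) = 4.2; E[Invest lightly] = -6.2. Best-responding. ✓
Lab 2 (research lead behind), facing Invest heavily: Publish gives -8, Patent gives 5, Withhold gives -6. Proposed Patent is best. ✓
Lab 2 (research lead ahead), facing Invest heavily: Publish gives 5, Patent gives 6, Withhold gives 14. Proposed Publish is not best — profitable deviation exists. ✗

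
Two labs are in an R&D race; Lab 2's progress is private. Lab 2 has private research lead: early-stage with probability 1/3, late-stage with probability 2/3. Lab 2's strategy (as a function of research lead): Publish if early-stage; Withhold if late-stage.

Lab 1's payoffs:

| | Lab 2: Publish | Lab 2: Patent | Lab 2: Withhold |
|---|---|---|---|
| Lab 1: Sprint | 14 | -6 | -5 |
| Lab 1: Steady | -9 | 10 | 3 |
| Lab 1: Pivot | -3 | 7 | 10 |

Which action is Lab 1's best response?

Pivot

E[Sprint] = 1/3·(14) + 2/3·(-5) = 4/3
E[Steady] = 1/3·(-9) + 2/3·(3) = -1
E[Pivot] = 1/3·(-3) + 2/3·(10) = 17/3
Best response: Pivot (17/3 is the largest).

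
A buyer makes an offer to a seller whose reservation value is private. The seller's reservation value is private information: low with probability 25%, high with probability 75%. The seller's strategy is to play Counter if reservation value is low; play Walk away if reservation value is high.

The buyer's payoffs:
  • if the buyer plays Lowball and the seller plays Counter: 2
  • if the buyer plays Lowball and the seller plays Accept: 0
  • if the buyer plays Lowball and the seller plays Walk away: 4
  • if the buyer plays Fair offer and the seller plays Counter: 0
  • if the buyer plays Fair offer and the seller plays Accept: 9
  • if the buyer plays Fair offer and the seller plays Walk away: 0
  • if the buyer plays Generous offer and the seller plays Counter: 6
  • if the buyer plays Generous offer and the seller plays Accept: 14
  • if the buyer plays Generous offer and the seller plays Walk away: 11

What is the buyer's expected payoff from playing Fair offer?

0

Take the expectation over the seller's reservation value, weighting each type's action by its prior probability.
E[Fair offer] = 0.25·0 + 0.75·0 = 0 + 0 = 0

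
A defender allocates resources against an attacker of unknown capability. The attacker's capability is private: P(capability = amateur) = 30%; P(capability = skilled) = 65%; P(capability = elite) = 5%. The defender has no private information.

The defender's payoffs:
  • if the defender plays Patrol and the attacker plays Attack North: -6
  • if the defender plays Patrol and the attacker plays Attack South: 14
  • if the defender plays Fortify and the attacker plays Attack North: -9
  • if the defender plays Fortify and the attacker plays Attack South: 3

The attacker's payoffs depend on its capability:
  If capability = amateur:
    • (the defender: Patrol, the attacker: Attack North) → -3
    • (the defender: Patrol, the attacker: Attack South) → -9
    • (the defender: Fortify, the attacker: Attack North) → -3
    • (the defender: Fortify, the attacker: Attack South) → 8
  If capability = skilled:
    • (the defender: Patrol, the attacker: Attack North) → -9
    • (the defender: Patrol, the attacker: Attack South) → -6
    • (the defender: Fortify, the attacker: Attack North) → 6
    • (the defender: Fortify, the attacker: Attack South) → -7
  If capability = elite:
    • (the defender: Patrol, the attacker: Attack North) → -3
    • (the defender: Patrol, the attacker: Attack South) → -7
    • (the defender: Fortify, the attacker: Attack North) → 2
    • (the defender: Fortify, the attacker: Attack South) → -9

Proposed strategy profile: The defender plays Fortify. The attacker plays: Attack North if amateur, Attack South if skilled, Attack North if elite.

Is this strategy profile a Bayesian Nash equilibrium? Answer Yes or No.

The defender plays Fortify: E[Fortify] = 0.3·(-9) + 0.65·(3) + 0.05·(-9) = -1.2; E[Patrol] = 7. Not best-responding. ✗
The attacker (capability amateur), facing Fortify: Attack North gives -3, Attack South gives 8. Proposed Attack North is not best — profitable deviation exists. ✗
The attacker (capability skilled), facing Fortify: Attack North gives 6, Attack South gives -7. Proposed Attack South is not best — profitable deviation exists. ✗
The attacker (capability elite), facing Fortify: Attack North gives 2, Attack South gives -9. Proposed Attack North is best. ✓

No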